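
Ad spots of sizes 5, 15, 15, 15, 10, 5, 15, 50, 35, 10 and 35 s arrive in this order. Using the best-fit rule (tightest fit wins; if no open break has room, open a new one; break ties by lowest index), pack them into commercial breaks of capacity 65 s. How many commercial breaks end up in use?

  5 → break 1 (new)  [load 5/65]
  15 → break 1  [load 20/65]
  15 → break 1  [load 35/65]
  15 → break 1  [load 50/65]
  10 → break 1  [load 60/65]
  5 → break 1  [load 65/65]
  15 → break 2 (new)  [load 15/65]
  50 → break 2  [load 65/65]
  35 → break 3 (new)  [load 35/65]
  10 → break 3  [load 45/65]
  35 → break 4 (new)  [load 35/65]
4 commercial breaks opened.

4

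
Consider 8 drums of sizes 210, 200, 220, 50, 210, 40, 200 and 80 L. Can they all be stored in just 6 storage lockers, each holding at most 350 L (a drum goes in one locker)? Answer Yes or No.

Yes

A valid assignment using 5 storage lockers:
  locker 1: 220 + 80 + 50 = 350
  locker 2: 210 + 40 = 250
  locker 3: 210 = 210
  locker 4: 200 = 200
  locker 5: 200 = 200
That uses only 5 ≤ 6, so 6 storage lockers are enough.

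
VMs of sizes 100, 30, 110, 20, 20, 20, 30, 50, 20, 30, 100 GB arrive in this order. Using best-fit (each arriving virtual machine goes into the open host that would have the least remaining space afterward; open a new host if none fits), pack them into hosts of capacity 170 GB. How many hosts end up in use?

4

  100 → host 1 (new)  [load 100/170]
  30 → host 1  [load 130/170]
  110 → host 2 (new)  [load 110/170]
  20 → host 1  [load 150/170]
  20 → host 1  [load 170/170]
  20 → host 2  [load 130/170]
  30 → host 2  [load 160/170]
  50 → host 3 (new)  [load 50/170]
  20 → host 3  [load 70/170]
  30 → host 3  [load 100/170]
  100 → host 4 (new)  [load 100/170]
4 hosts opened.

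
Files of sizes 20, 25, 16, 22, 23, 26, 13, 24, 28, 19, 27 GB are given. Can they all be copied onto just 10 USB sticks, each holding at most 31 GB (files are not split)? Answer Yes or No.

A valid assignment using 10 USB sticks:
  USB stick 1: 28 = 28
  USB stick 2: 27 = 27
  USB stick 3: 26 = 26
  USB stick 4: 25 = 25
  USB stick 5: 24 = 24
  USB stick 6: 23 = 23
  USB stick 7: 22 = 22
  USB stick 8: 20 = 20
  USB stick 9: 19 = 19
  USB stick 10: 16 + 13 = 29
Every load is within 31 GB, so 10 USB sticks suffice.

Yes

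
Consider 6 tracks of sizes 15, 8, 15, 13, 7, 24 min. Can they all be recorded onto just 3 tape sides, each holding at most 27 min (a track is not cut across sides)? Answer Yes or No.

No

Total = 82 min; ⌈82/27⌉ = 4.
At least 4 tape sides are required, but only 3 are allowed.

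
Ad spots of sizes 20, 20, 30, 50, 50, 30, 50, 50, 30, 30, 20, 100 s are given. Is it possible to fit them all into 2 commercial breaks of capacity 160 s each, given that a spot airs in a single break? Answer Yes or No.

No

Total = 480 s; ⌈480/160⌉ = 3.
At least 3 commercial breaks are required, but only 2 are allowed.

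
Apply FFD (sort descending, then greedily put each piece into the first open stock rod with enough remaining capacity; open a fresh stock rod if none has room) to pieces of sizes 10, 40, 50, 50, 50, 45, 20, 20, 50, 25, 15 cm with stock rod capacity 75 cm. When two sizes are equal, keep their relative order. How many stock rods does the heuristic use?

Sorted descending: 50, 50, 50, 50, 45, 40, 25, 20, 20, 15, 10.
  50 → stock rod 1 (new)  [load 50/75]
  50 → stock rod 2 (new)  [load 50/75]
  50 → stock rod 3 (new)  [load 50/75]
  50 → stock rod 4 (new)  [load 50/75]
  45 → stock rod 5 (new)  [load 45/75]
  40 → stock rod 6 (new)  [load 40/75]
  25 → stock rod 1  [load 75/75]
  20 → stock rod 2  [load 70/75]
  20 → stock rod 3  [load 70/75]
  15 → stock rod 4  [load 65/75]
  10 → stock rod 4  [load 75/75]
6 stock rods opened.

6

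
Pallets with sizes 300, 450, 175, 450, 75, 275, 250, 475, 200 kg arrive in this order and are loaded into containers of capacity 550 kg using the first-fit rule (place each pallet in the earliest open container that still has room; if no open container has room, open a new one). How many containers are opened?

  300 → container 1 (new)  [load 300/550]
  450 → container 2 (new)  [load 450/550]
  175 → container 1  [load 475/550]
  450 → container 3 (new)  [load 450/550]
  75 → container 1  [load 550/550]
  275 → container 4 (new)  [load 275/550]
  250 → container 4  [load 525/550]
  475 → container 5 (new)  [load 475/550]
  200 → container 6 (new)  [load 200/550]
6 containers opened.

6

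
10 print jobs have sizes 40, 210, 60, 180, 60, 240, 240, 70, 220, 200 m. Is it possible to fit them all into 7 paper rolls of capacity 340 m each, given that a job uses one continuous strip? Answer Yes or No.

A valid assignment using 6 paper rolls:
  roll 1: 240 + 70 = 310
  roll 2: 240 + 60 + 40 = 340
  roll 3: 220 + 60 = 280
  roll 4: 210 = 210
  roll 5: 200 = 200
  roll 6: 180 = 180
That uses only 6 ≤ 7, so 7 paper rolls are enough.

Yes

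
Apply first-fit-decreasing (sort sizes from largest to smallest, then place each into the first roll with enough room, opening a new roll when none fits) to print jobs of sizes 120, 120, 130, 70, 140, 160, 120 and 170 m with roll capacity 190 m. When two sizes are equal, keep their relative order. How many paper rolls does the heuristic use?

7

Sorted descending: 170, 160, 140, 130, 120, 120, 120, 70.
  170 → roll 1 (new)  [load 170/190]
  160 → roll 2 (new)  [load 160/190]
  140 → roll 3 (new)  [load 140/190]
  130 → roll 4 (new)  [load 130/190]
  120 → roll 5 (new)  [load 120/190]
  120 → roll 6 (new)  [load 120/190]
  120 → roll 7 (new)  [load 120/190]
  70 → roll 5  [load 190/190]
7 paper rolls opened.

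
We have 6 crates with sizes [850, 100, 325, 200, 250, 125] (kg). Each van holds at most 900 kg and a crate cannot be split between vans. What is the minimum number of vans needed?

3

Total = 850 + 325 + 250 + 200 + 125 + 100 = 1850 kg.
Lower bound: ⌈1850/900⌉ = 3 vans.
A packing using 3 vans:
  van 1: 850 = 850
  van 2: 325 + 250 + 200 + 125 = 900
  van 3: 100 = 100
This matches the lower bound, so 3 is optimal.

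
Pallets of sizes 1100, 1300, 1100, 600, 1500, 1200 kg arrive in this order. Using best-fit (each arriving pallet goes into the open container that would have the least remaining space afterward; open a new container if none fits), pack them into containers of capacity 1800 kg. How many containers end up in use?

  1100 → container 1 (new)  [load 1100/1800]
  1300 → container 2 (new)  [load 1300/1800]
  1100 → container 3 (new)  [load 1100/1800]
  600 → container 1  [load 1700/1800]
  1500 → container 4 (new)  [load 1500/1800]
  1200 → container 5 (new)  [load 1200/1800]
5 containers opened.

5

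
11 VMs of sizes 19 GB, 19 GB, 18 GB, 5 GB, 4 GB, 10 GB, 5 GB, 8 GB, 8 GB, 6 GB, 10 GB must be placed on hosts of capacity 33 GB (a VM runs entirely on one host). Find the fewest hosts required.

Total = 19 + 19 + 18 + 10 + 10 + 8 + 8 + 6 + 5 + 5 + 4 = 112 GB.
Lower bound: ⌈112/33⌉ = 4 hosts.
A packing using 4 hosts:
  host 1: 19 + 10 + 4 = 33
  host 2: 19 + 10 = 29
  host 3: 18 + 8 + 6 = 32
  host 4: 8 + 5 + 5 = 18
This matches the lower bound, so 4 is optimal.

4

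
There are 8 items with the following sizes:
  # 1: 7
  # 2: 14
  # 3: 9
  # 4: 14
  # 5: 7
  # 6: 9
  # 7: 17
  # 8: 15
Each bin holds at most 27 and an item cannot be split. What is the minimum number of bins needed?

4

Total = 17 + 15 + 14 + 14 + 9 + 9 + 7 + 7 = 92.
Lower bound: ⌈92/27⌉ = 4 bins.
A packing using 4 bins:
  bin 1: 17 + 9 = 26
  bin 2: 15 + 9 = 24
  bin 3: 14 + 7 = 21
  bin 4: 14 + 7 = 21
This matches the lower bound, so 4 is optimal.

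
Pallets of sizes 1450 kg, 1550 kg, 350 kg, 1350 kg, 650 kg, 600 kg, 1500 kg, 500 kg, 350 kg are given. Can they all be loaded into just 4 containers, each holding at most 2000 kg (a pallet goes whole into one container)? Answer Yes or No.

Total = 8300 kg; ⌈8300/2000⌉ = 5.
At least 5 containers are required, but only 4 are allowed.

No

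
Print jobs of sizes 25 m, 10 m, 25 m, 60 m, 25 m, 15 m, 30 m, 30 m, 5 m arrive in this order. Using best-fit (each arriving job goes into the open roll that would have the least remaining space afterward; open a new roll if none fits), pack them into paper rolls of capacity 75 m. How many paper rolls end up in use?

  25 → roll 1 (new)  [load 25/75]
  10 → roll 1  [load 35/75]
  25 → roll 1  [load 60/75]
  60 → roll 2 (new)  [load 60/75]
  25 → roll 3 (new)  [load 25/75]
  15 → roll 1  [load 75/75]
  30 → roll 3  [load 55/75]
  30 → roll 4 (new)  [load 30/75]
  5 → roll 2  [load 65/75]
4 paper rolls opened.

4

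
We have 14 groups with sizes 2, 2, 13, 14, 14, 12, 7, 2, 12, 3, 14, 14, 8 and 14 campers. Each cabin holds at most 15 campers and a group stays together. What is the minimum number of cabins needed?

Total = 14 + 14 + 14 + 14 + 14 + 13 + 12 + 12 + 8 + 7 + 3 + 2 + 2 + 2 = 131 campers.
Lower bound: ⌈131/15⌉ = 9 cabins.
A packing using 10 cabins:
  cabin 1: 14 = 14
  cabin 2: 14 = 14
  cabin 3: 14 = 14
  cabin 4: 14 = 14
  cabin 5: 14 = 14
  cabin 6: 13 + 2 = 15
  cabin 7: 12 + 3 = 15
  cabin 8: 12 + 2 = 14
  cabin 9: 8 + 7 = 15
  cabin 10: 2 = 2
No arrangement into 9 cabins stays within capacity, so 10 is optimal.

10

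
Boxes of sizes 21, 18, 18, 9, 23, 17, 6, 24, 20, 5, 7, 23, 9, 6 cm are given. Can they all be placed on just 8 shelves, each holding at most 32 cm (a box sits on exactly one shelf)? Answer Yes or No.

A valid assignment using 8 shelves:
  shelf 1: 24 + 7 = 31
  shelf 2: 23 + 9 = 32
  shelf 3: 23 + 9 = 32
  shelf 4: 21 + 6 + 5 = 32
  shelf 5: 20 + 6 = 26
  shelf 6: 18 = 18
  shelf 7: 18 = 18
  shelf 8: 17 = 17
Every load is within 32 cm, so 8 shelves suffice.

Yes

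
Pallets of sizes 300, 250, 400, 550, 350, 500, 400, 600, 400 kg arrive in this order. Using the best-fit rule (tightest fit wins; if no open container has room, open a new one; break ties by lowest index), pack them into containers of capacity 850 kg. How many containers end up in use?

  300 → container 1 (new)  [load 300/850]
  250 → container 1  [load 550/850]
  400 → container 2 (new)  [load 400/850]
  550 → container 3 (new)  [load 550/850]
  350 → container 2  [load 750/850]
  500 → container 4 (new)  [load 500/850]
  400 → container 5 (new)  [load 400/850]
  600 → container 6 (new)  [load 600/850]
  400 → container 5  [load 800/850]
6 containers opened.

6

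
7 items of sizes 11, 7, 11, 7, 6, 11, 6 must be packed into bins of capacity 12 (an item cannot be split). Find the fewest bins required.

Total = 11 + 11 + 11 + 7 + 7 + 6 + 6 = 59.
Lower bound: ⌈59/12⌉ = 5 bins.
A packing using 6 bins:
  bin 1: 11 = 11
  bin 2: 11 = 11
  bin 3: 11 = 11
  bin 4: 7 = 7
  bin 5: 7 = 7
  bin 6: 6 + 6 = 12
No arrangement into 5 bins stays within capacity, so 6 is optimal.

6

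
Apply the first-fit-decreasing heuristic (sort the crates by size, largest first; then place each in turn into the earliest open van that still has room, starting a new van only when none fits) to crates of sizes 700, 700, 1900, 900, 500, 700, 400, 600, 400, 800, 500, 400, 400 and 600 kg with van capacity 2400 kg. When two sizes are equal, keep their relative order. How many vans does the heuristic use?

4

Sorted descending: 1900, 900, 800, 700, 700, 700, 600, 600, 500, 500, 400, 400, 400, 400.
  1900 → van 1 (new)  [load 1900/2400]
  900 → van 2 (new)  [load 900/2400]
  800 → van 2  [load 1700/2400]
  700 → van 2  [load 2400/2400]
  700 → van 3 (new)  [load 700/2400]
  700 → van 3  [load 1400/2400]
  600 → van 3  [load 2000/2400]
  600 → van 4 (new)  [load 600/2400]
  500 → van 1  [load 2400/2400]
  500 → van 4  [load 1100/2400]
  400 → van 3  [load 2400/2400]
  400 → van 4  [load 1500/2400]
  400 → van 4  [load 1900/2400]
  400 → van 4  [load 2300/2400]
4 vans opened.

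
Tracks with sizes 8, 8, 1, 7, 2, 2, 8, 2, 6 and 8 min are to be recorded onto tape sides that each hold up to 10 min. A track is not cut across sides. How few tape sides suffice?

Total = 8 + 8 + 8 + 8 + 7 + 6 + 2 + 2 + 2 + 1 = 52 min.
Lower bound: ⌈52/10⌉ = 6 tape sides.
A packing using 6 tape sides:
  side 1: 8 + 2 = 10
  side 2: 8 + 2 = 10
  side 3: 8 + 2 = 10
  side 4: 8 + 1 = 9
  side 5: 7 = 7
  side 6: 6 = 6
This matches the lower bound, so 6 is optimal.

6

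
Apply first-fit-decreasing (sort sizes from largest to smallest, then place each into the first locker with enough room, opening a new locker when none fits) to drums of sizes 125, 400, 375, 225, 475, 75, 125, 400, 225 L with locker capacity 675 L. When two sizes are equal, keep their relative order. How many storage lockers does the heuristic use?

4

Sorted descending: 475, 400, 400, 375, 225, 225, 125, 125, 75.
  475 → locker 1 (new)  [load 475/675]
  400 → locker 2 (new)  [load 400/675]
  400 → locker 3 (new)  [load 400/675]
  375 → locker 4 (new)  [load 375/675]
  225 → locker 2  [load 625/675]
  225 → locker 3  [load 625/675]
  125 → locker 1  [load 600/675]
  125 → locker 4  [load 500/675]
  75 → locker 1  [load 675/675]
4 storage lockers opened.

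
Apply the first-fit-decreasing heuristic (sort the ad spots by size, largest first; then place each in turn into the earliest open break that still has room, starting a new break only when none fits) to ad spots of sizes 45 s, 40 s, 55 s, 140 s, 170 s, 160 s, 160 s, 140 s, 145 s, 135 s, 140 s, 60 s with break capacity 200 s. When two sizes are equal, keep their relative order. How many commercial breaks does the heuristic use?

Sorted descending: 170, 160, 160, 145, 140, 140, 140, 135, 60, 55, 45, 40.
  170 → break 1 (new)  [load 170/200]
  160 → break 2 (new)  [load 160/200]
  160 → break 3 (new)  [load 160/200]
  145 → break 4 (new)  [load 145/200]
  140 → break 5 (new)  [load 140/200]
  140 → break 6 (new)  [load 140/200]
  140 → break 7 (new)  [load 140/200]
  135 → break 8 (new)  [load 135/200]
  60 → break 5  [load 200/200]
  55 → break 4  [load 200/200]
  45 → break 6  [load 185/200]
  40 → break 2  [load 200/200]
8 commercial breaks opened.

8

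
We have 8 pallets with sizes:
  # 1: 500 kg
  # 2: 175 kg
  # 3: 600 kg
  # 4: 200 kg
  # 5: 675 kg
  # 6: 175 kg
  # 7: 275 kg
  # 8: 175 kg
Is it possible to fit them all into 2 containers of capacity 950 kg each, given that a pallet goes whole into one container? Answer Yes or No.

No

Total = 2775 kg; ⌈2775/950⌉ = 3.
At least 3 containers are required, but only 2 are allowed.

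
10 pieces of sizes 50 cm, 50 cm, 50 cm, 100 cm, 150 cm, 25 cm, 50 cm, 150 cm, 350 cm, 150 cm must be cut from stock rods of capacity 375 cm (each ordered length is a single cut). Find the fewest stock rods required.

4

Total = 350 + 150 + 150 + 150 + 100 + 50 + 50 + 50 + 50 + 25 = 1125 cm.
Lower bound: ⌈1125/375⌉ = 3 stock rods.
A packing using 4 stock rods:
  stock rod 1: 350 + 25 = 375
  stock rod 2: 150 + 150 + 50 = 350
  stock rod 3: 150 + 100 + 50 + 50 = 350
  stock rod 4: 50 = 50
No arrangement into 3 stock rods stays within capacity, so 4 is optimal.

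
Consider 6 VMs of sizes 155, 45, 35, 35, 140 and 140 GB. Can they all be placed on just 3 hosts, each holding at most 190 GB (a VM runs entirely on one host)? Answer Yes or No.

Yes

A valid assignment using 3 hosts:
  host 1: 155 + 35 = 190
  host 2: 140 + 45 = 185
  host 3: 140 + 35 = 175
Every load is within 190 GB, so 3 hosts suffice.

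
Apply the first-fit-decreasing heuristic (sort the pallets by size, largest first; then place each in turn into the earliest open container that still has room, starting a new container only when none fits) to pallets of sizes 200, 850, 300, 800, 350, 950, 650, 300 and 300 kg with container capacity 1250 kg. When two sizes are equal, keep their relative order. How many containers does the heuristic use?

Sorted descending: 950, 850, 800, 650, 350, 300, 300, 300, 200.
  950 → container 1 (new)  [load 950/1250]
  850 → container 2 (new)  [load 850/1250]
  800 → container 3 (new)  [load 800/1250]
  650 → container 4 (new)  [load 650/1250]
  350 → container 2  [load 1200/1250]
  300 → container 1  [load 1250/1250]
  300 → container 3  [load 1100/1250]
  300 → container 4  [load 950/1250]
  200 → container 4  [load 1150/1250]
4 containers opened.

4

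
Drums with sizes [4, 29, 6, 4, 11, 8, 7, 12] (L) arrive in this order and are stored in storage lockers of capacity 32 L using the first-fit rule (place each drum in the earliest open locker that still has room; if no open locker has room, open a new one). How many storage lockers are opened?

3

  4 → locker 1 (new)  [load 4/32]
  29 → locker 2 (new)  [load 29/32]
  6 → locker 1  [load 10/32]
  4 → locker 1  [load 14/32]
  11 → locker 1  [load 25/32]
  8 → locker 3 (new)  [load 8/32]
  7 → locker 1  [load 32/32]
  12 → locker 3  [load 20/32]
3 storage lockers opened.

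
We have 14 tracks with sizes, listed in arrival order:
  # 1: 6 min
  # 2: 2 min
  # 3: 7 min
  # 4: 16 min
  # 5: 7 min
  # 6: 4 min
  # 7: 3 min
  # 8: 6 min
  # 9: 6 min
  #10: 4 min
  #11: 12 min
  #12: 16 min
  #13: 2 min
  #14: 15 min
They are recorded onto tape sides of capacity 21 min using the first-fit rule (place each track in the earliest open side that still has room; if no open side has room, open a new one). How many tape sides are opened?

6

  6 → side 1 (new)  [load 6/21]
  2 → side 1  [load 8/21]
  7 → side 1  [load 15/21]
  16 → side 2 (new)  [load 16/21]
  7 → side 3 (new)  [load 7/21]
  4 → side 1  [load 19/21]
  3 → side 2  [load 19/21]
  6 → side 3  [load 13/21]
  6 → side 3  [load 19/21]
  4 → side 4 (new)  [load 4/21]
  12 → side 4  [load 16/21]
  16 → side 5 (new)  [load 16/21]
  2 → side 1  [load 21/21]
  15 → side 6 (new)  [load 15/21]
6 tape sides opened.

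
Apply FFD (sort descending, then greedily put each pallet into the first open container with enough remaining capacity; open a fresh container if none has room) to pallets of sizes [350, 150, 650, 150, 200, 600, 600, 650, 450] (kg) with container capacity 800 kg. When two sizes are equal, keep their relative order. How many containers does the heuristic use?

5

Sorted descending: 650, 650, 600, 600, 450, 350, 200, 150, 150.
  650 → container 1 (new)  [load 650/800]
  650 → container 2 (new)  [load 650/800]
  600 → container 3 (new)  [load 600/800]
  600 → container 4 (new)  [load 600/800]
  450 → container 5 (new)  [load 450/800]
  350 → container 5  [load 800/800]
  200 → container 3  [load 800/800]
  150 → container 1  [load 800/800]
  150 → container 2  [load 800/800]
5 containers opened.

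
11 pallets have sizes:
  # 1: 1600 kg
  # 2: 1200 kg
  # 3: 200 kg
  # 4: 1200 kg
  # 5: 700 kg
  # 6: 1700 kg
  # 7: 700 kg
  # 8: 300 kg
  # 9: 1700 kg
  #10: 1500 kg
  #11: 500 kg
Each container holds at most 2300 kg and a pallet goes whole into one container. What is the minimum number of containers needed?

6

Total = 1700 + 1700 + 1600 + 1500 + 1200 + 1200 + 700 + 700 + 500 + 300 + 200 = 11300 kg.
Lower bound: ⌈11300/2300⌉ = 5 containers.
Also, 6 pallets each exceed 1150 kg, and no two of those can share a container, so at least 6 containers are needed.
A packing using 6 containers:
  container 1: 1700 + 500 = 2200
  container 2: 1700 + 300 + 200 = 2200
  container 3: 1600 + 700 = 2300
  container 4: 1500 + 700 = 2200
  container 5: 1200 = 1200
  container 6: 1200 = 1200
This matches the lower bound, so 6 is optimal.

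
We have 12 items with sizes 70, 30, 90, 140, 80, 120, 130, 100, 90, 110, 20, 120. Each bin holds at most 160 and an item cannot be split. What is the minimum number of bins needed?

9

Total = 140 + 130 + 120 + 120 + 110 + 100 + 90 + 90 + 80 + 70 + 30 + 20 = 1100.
Lower bound: ⌈1100/160⌉ = 7 bins.
Also, 8 items each exceed 80, and no two of those can share a bin, so at least 8 bins are needed.
A packing using 9 bins:
  bin 1: 140 + 20 = 160
  bin 2: 130 + 30 = 160
  bin 3: 120 = 120
  bin 4: 120 = 120
  bin 5: 110 = 110
  bin 6: 100 = 100
  bin 7: 90 + 70 = 160
  bin 8: 90 = 90
  bin 9: 80 = 80
No arrangement into 8 bins stays within capacity, so 9 is optimal.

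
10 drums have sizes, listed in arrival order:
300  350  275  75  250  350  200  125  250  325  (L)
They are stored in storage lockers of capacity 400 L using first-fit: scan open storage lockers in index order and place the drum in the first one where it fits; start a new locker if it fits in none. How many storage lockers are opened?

  300 → locker 1 (new)  [load 300/400]
  350 → locker 2 (new)  [load 350/400]
  275 → locker 3 (new)  [load 275/400]
  75 → locker 1  [load 375/400]
  250 → locker 4 (new)  [load 250/400]
  350 → locker 5 (new)  [load 350/400]
  200 → locker 6 (new)  [load 200/400]
  125 → locker 3  [load 400/400]
  250 → locker 7 (new)  [load 250/400]
  325 → locker 8 (new)  [load 325/400]
8 storage lockers opened.

8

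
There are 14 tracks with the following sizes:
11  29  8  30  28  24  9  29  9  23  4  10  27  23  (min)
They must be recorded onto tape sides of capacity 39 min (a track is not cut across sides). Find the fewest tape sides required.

Total = 30 + 29 + 29 + 28 + 27 + 24 + 23 + 23 + 11 + 10 + 9 + 9 + 8 + 4 = 264 min.
Lower bound: ⌈264/39⌉ = 7 tape sides.
Also, 8 tracks each exceed 39/2 min, and no two of those can share a side, so at least 8 tape sides are needed.
A packing using 8 tape sides:
  side 1: 30 + 9 = 39
  side 2: 29 + 10 = 39
  side 3: 29 + 9 = 38
  side 4: 28 + 11 = 39
  side 5: 27 + 8 + 4 = 39
  side 6: 24 = 24
  side 7: 23 = 23
  side 8: 23 = 23
This matches the lower bound, so 8 is optimal.

8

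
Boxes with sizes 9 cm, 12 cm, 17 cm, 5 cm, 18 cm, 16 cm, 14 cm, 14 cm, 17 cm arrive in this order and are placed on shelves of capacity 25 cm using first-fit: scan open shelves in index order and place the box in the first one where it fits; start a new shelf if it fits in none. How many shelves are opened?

7

  9 → shelf 1 (new)  [load 9/25]
  12 → shelf 1  [load 21/25]
  17 → shelf 2 (new)  [load 17/25]
  5 → shelf 2  [load 22/25]
  18 → shelf 3 (new)  [load 18/25]
  16 → shelf 4 (new)  [load 16/25]
  14 → shelf 5 (new)  [load 14/25]
  14 → shelf 6 (new)  [load 14/25]
  17 → shelf 7 (new)  [load 17/25]
7 shelves opened.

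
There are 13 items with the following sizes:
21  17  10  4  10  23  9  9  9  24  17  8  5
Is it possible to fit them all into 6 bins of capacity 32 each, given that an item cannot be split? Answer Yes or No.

A valid assignment using 6 bins:
  bin 1: 24 + 8 = 32
  bin 2: 23 + 9 = 32
  bin 3: 21 + 10 = 31
  bin 4: 17 + 10 + 5 = 32
  bin 5: 17 + 9 + 4 = 30
  bin 6: 9 = 9
Every load is within 32, so 6 bins suffice.

Yes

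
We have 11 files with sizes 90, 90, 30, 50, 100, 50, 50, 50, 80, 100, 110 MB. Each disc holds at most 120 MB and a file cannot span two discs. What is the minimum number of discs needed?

Total = 110 + 100 + 100 + 90 + 90 + 80 + 50 + 50 + 50 + 50 + 30 = 800 MB.
Lower bound: ⌈800/120⌉ = 7 discs.
A packing using 8 discs:
  disc 1: 110 = 110
  disc 2: 100 = 100
  disc 3: 100 = 100
  disc 4: 90 + 30 = 120
  disc 5: 90 = 90
  disc 6: 80 = 80
  disc 7: 50 + 50 = 100
  disc 8: 50 + 50 = 100
No arrangement into 7 discs stays within capacity, so 8 is optimal.

8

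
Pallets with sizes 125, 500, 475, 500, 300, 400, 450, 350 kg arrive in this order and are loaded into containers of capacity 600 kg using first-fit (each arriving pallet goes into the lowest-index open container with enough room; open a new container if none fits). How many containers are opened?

  125 → container 1 (new)  [load 125/600]
  500 → container 2 (new)  [load 500/600]
  475 → container 1  [load 600/600]
  500 → container 3 (new)  [load 500/600]
  300 → container 4 (new)  [load 300/600]
  400 → container 5 (new)  [load 400/600]
  450 → container 6 (new)  [load 450/600]
  350 → container 7 (new)  [load 350/600]
7 containers opened.

7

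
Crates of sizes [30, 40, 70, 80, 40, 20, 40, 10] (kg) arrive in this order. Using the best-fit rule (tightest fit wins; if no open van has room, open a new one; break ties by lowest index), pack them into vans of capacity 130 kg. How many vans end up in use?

  30 → van 1 (new)  [load 30/130]
  40 → van 1  [load 70/130]
  70 → van 2 (new)  [load 70/130]
  80 → van 3 (new)  [load 80/130]
  40 → van 3  [load 120/130]
  20 → van 1  [load 90/130]
  40 → van 1  [load 130/130]
  10 → van 3  [load 130/130]
3 vans opened.

3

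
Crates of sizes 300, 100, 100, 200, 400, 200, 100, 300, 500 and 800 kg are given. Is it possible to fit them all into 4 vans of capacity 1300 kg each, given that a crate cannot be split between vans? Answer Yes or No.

A valid assignment using 3 vans:
  van 1: 800 + 500 = 1300
  van 2: 400 + 300 + 300 + 200 + 100 = 1300
  van 3: 200 + 100 + 100 = 400
That uses only 3 ≤ 4, so 4 vans are enough.

Yes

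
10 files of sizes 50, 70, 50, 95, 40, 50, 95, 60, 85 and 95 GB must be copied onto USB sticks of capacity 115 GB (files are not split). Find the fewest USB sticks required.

7

Total = 95 + 95 + 95 + 85 + 70 + 60 + 50 + 50 + 50 + 40 = 690 GB.
Lower bound: ⌈690/115⌉ = 6 USB sticks.
A packing using 7 USB sticks:
  USB stick 1: 95 = 95
  USB stick 2: 95 = 95
  USB stick 3: 95 = 95
  USB stick 4: 85 = 85
  USB stick 5: 70 + 40 = 110
  USB stick 6: 60 + 50 = 110
  USB stick 7: 50 + 50 = 100
No arrangement into 6 USB sticks stays within capacity, so 7 is optimal.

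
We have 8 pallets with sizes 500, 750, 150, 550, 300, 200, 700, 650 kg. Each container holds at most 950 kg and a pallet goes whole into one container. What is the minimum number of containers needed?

5

Total = 750 + 700 + 650 + 550 + 500 + 300 + 200 + 150 = 3800 kg.
Lower bound: ⌈3800/950⌉ = 4 containers.
Also, 5 pallets each exceed 475 kg, and no two of those can share a container, so at least 5 containers are needed.
A packing using 5 containers:
  container 1: 750 + 200 = 950
  container 2: 700 + 150 = 850
  container 3: 650 + 300 = 950
  container 4: 550 = 550
  container 5: 500 = 500
This matches the lower bound, so 5 is optimal.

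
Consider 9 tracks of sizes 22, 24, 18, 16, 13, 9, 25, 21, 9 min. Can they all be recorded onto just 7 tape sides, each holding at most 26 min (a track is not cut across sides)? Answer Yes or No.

Yes

A valid assignment using 7 tape sides:
  side 1: 25 = 25
  side 2: 24 = 24
  side 3: 22 = 22
  side 4: 21 = 21
  side 5: 18 = 18
  side 6: 16 + 9 = 25
  side 7: 13 + 9 = 22
Every load is within 26 min, so 7 tape sides suffice.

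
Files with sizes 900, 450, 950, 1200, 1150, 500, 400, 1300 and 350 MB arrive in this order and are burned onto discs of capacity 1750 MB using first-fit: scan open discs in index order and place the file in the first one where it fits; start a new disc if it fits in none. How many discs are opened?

5

  900 → disc 1 (new)  [load 900/1750]
  450 → disc 1  [load 1350/1750]
  950 → disc 2 (new)  [load 950/1750]
  1200 → disc 3 (new)  [load 1200/1750]
  1150 → disc 4 (new)  [load 1150/1750]
  500 → disc 2  [load 1450/1750]
  400 → disc 1  [load 1750/1750]
  1300 → disc 5 (new)  [load 1300/1750]
  350 → disc 3  [load 1550/1750]
5 discs opened.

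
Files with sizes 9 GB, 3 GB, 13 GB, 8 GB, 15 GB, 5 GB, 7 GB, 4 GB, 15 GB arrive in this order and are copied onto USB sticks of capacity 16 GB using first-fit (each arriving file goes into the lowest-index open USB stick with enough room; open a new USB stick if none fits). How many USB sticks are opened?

6

  9 → USB stick 1 (new)  [load 9/16]
  3 → USB stick 1  [load 12/16]
  13 → USB stick 2 (new)  [load 13/16]
  8 → USB stick 3 (new)  [load 8/16]
  15 → USB stick 4 (new)  [load 15/16]
  5 → USB stick 3  [load 13/16]
  7 → USB stick 5 (new)  [load 7/16]
  4 → USB stick 1  [load 16/16]
  15 → USB stick 6 (new)  [load 15/16]
6 USB sticks opened.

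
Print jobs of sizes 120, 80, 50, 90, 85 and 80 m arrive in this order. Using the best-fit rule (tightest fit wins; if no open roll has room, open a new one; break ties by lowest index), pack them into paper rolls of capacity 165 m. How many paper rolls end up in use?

4

  120 → roll 1 (new)  [load 120/165]
  80 → roll 2 (new)  [load 80/165]
  50 → roll 2  [load 130/165]
  90 → roll 3 (new)  [load 90/165]
  85 → roll 4 (new)  [load 85/165]
  80 → roll 4  [load 165/165]
4 paper rolls opened.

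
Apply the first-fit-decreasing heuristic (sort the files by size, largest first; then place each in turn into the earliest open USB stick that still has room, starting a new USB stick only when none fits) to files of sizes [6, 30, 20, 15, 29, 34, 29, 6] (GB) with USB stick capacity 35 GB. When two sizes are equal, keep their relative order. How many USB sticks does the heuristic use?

Sorted descending: 34, 30, 29, 29, 20, 15, 6, 6.
  34 → USB stick 1 (new)  [load 34/35]
  30 → USB stick 2 (new)  [load 30/35]
  29 → USB stick 3 (new)  [load 29/35]
  29 → USB stick 4 (new)  [load 29/35]
  20 → USB stick 5 (new)  [load 20/35]
  15 → USB stick 5  [load 35/35]
  6 → USB stick 3  [load 35/35]
  6 → USB stick 4  [load 35/35]
5 USB sticks opened.

5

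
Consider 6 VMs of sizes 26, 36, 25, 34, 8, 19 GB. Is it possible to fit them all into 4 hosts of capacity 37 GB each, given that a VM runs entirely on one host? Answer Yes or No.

Total = 148 GB; ⌈148/37⌉ = 4.
5 VMs each exceed half the capacity and cannot share a host, forcing at least 5 hosts.
At least 5 hosts are required, but only 4 are allowed.

No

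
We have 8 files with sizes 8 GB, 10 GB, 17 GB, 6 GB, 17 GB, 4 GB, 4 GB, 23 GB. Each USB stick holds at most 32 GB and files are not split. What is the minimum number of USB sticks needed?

3

Total = 23 + 17 + 17 + 10 + 8 + 6 + 4 + 4 = 89 GB.
Lower bound: ⌈89/32⌉ = 3 USB sticks.
A packing using 3 USB sticks:
  USB stick 1: 23 + 8 = 31
  USB stick 2: 17 + 10 + 4 = 31
  USB stick 3: 17 + 6 + 4 = 27
This matches the lower bound, so 3 is optimal.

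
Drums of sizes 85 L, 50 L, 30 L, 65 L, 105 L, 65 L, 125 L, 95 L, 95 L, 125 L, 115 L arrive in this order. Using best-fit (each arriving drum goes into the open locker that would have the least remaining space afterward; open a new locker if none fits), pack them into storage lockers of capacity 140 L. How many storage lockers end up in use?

9

  85 → locker 1 (new)  [load 85/140]
  50 → locker 1  [load 135/140]
  30 → locker 2 (new)  [load 30/140]
  65 → locker 2  [load 95/140]
  105 → locker 3 (new)  [load 105/140]
  65 → locker 4 (new)  [load 65/140]
  125 → locker 5 (new)  [load 125/140]
  95 → locker 6 (new)  [load 95/140]
  95 → locker 7 (new)  [load 95/140]
  125 → locker 8 (new)  [load 125/140]
  115 → locker 9 (new)  [load 115/140]
9 storage lockers opened.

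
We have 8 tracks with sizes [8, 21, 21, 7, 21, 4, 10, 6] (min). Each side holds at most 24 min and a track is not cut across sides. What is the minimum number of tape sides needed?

Total = 21 + 21 + 21 + 10 + 8 + 7 + 6 + 4 = 98 min.
Lower bound: ⌈98/24⌉ = 5 tape sides.
A packing using 5 tape sides:
  side 1: 21 = 21
  side 2: 21 = 21
  side 3: 21 = 21
  side 4: 10 + 8 + 6 = 24
  side 5: 7 + 4 = 11
This matches the lower bound, so 5 is optimal.

5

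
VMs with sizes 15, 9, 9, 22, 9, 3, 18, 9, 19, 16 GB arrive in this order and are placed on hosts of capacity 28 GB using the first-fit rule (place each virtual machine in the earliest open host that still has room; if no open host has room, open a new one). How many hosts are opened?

6

  15 → host 1 (new)  [load 15/28]
  9 → host 1  [load 24/28]
  9 → host 2 (new)  [load 9/28]
  22 → host 3 (new)  [load 22/28]
  9 → host 2  [load 18/28]
  3 → host 1  [load 27/28]
  18 → host 4 (new)  [load 18/28]
  9 → host 2  [load 27/28]
  19 → host 5 (new)  [load 19/28]
  16 → host 6 (new)  [load 16/28]
6 hosts opened.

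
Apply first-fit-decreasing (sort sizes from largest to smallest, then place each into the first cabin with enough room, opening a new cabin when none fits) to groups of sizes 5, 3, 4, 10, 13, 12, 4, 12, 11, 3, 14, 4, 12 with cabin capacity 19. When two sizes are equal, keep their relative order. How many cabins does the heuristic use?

7

Sorted descending: 14, 13, 12, 12, 12, 11, 10, 5, 4, 4, 4, 3, 3.
  14 → cabin 1 (new)  [load 14/19]
  13 → cabin 2 (new)  [load 13/19]
  12 → cabin 3 (new)  [load 12/19]
  12 → cabin 4 (new)  [load 12/19]
  12 → cabin 5 (new)  [load 12/19]
  11 → cabin 6 (new)  [load 11/19]
  10 → cabin 7 (new)  [load 10/19]
  5 → cabin 1  [load 19/19]
  4 → cabin 2  [load 17/19]
  4 → cabin 3  [load 16/19]
  4 → cabin 4  [load 16/19]
  3 → cabin 3  [load 19/19]
  3 → cabin 4  [load 19/19]
7 cabins opened.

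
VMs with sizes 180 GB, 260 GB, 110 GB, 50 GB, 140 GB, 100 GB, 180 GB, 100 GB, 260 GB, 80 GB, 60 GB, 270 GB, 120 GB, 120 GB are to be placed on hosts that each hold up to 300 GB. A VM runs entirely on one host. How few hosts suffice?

Total = 270 + 260 + 260 + 180 + 180 + 140 + 120 + 120 + 110 + 100 + 100 + 80 + 60 + 50 = 2030 GB.
Lower bound: ⌈2030/300⌉ = 7 hosts.
A packing using 8 hosts:
  host 1: 270 = 270
  host 2: 260 = 260
  host 3: 260 = 260
  host 4: 180 + 120 = 300
  host 5: 180 + 120 = 300
  host 6: 140 + 110 + 50 = 300
  host 7: 100 + 100 + 80 = 280
  host 8: 60 = 60
No arrangement into 7 hosts stays within capacity, so 8 is optimal.

8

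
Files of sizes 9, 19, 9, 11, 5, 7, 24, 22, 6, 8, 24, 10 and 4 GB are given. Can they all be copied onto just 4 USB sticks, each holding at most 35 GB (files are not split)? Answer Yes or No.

No

Total = 158 GB; ⌈158/35⌉ = 5.
At least 5 USB sticks are required, but only 4 are allowed.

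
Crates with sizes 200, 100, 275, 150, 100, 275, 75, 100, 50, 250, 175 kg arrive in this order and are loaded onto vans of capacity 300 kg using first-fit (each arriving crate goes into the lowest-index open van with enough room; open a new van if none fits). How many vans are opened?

7

  200 → van 1 (new)  [load 200/300]
  100 → van 1  [load 300/300]
  275 → van 2 (new)  [load 275/300]
  150 → van 3 (new)  [load 150/300]
  100 → van 3  [load 250/300]
  275 → van 4 (new)  [load 275/300]
  75 → van 5 (new)  [load 75/300]
  100 → van 5  [load 175/300]
  50 → van 3  [load 300/300]
  250 → van 6 (new)  [load 250/300]
  175 → van 7 (new)  [load 175/300]
7 vans opened.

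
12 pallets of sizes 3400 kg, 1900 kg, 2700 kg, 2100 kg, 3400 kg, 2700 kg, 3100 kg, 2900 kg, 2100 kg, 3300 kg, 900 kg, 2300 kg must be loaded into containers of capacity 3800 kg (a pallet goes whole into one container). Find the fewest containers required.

11

Total = 3400 + 3400 + 3300 + 3100 + 2900 + 2700 + 2700 + 2300 + 2100 + 2100 + 1900 + 900 = 30800 kg.
Lower bound: ⌈30800/3800⌉ = 9 containers.
Also, 10 pallets each exceed 1900 kg, and no two of those can share a container, so at least 10 containers are needed.
A packing using 11 containers:
  container 1: 3400 = 3400
  container 2: 3400 = 3400
  container 3: 3300 = 3300
  container 4: 3100 = 3100
  container 5: 2900 + 900 = 3800
  container 6: 2700 = 2700
  container 7: 2700 = 2700
  container 8: 2300 = 2300
  container 9: 2100 = 2100
  container 10: 2100 = 2100
  container 11: 1900 = 1900
No arrangement into 10 containers stays within capacity, so 11 is optimal.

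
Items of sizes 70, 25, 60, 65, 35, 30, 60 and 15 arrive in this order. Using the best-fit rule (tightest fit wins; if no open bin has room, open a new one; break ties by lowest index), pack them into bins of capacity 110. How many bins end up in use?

4

  70 → bin 1 (new)  [load 70/110]
  25 → bin 1  [load 95/110]
  60 → bin 2 (new)  [load 60/110]
  65 → bin 3 (new)  [load 65/110]
  35 → bin 3  [load 100/110]
  30 → bin 2  [load 90/110]
  60 → bin 4 (new)  [load 60/110]
  15 → bin 1  [load 110/110]
4 bins opened.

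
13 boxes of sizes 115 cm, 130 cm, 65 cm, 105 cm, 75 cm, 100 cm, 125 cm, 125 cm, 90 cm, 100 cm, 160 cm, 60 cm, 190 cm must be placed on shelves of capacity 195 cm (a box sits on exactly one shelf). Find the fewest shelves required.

Total = 190 + 160 + 130 + 125 + 125 + 115 + 105 + 100 + 100 + 90 + 75 + 65 + 60 = 1440 cm.
Lower bound: ⌈1440/195⌉ = 8 shelves.
Also, 9 boxes each exceed 195/2 cm, and no two of those can share a shelf, so at least 9 shelves are needed.
A packing using 9 shelves:
  shelf 1: 190 = 190
  shelf 2: 160 = 160
  shelf 3: 130 + 65 = 195
  shelf 4: 125 + 60 = 185
  shelf 5: 125 = 125
  shelf 6: 115 + 75 = 190
  shelf 7: 105 + 90 = 195
  shelf 8: 100 = 100
  shelf 9: 100 = 100
This matches the lower bound, so 9 is optimal.

9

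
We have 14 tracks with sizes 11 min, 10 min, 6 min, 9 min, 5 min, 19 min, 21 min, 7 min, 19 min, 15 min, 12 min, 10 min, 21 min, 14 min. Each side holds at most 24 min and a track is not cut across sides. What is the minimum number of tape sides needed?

8

Total = 21 + 21 + 19 + 19 + 15 + 14 + 12 + 11 + 10 + 10 + 9 + 7 + 6 + 5 = 179 min.
Lower bound: ⌈179/24⌉ = 8 tape sides.
A packing using 8 tape sides:
  side 1: 21 = 21
  side 2: 21 = 21
  side 3: 19 + 5 = 24
  side 4: 19 = 19
  side 5: 15 + 9 = 24
  side 6: 14 + 10 = 24
  side 7: 12 + 11 = 23
  side 8: 10 + 7 + 6 = 23
This matches the lower bound, so 8 is optimal.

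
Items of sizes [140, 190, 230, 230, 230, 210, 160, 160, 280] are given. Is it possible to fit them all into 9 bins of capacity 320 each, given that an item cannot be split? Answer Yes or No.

A valid assignment using 8 bins:
  bin 1: 280 = 280
  bin 2: 230 = 230
  bin 3: 230 = 230
  bin 4: 230 = 230
  bin 5: 210 = 210
  bin 6: 190 = 190
  bin 7: 160 + 160 = 320
  bin 8: 140 = 140
That uses only 8 ≤ 9, so 9 bins are enough.

Yes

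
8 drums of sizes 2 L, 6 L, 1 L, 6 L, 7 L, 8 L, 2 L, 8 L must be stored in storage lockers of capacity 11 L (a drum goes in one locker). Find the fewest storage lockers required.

Total = 8 + 8 + 7 + 6 + 6 + 2 + 2 + 1 = 40 L.
Lower bound: ⌈40/11⌉ = 4 storage lockers.
Also, 5 drums each exceed 11/2 L, and no two of those can share a locker, so at least 5 storage lockers are needed.
A packing using 5 storage lockers:
  locker 1: 8 + 2 + 1 = 11
  locker 2: 8 + 2 = 10
  locker 3: 7 = 7
  locker 4: 6 = 6
  locker 5: 6 = 6
This matches the lower bound, so 5 is optimal.

5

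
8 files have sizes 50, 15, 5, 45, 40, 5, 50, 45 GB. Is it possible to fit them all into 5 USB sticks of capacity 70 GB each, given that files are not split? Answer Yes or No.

A valid assignment using 5 USB sticks:
  USB stick 1: 50 + 15 + 5 = 70
  USB stick 2: 50 + 5 = 55
  USB stick 3: 45 = 45
  USB stick 4: 45 = 45
  USB stick 5: 40 = 40
Every load is within 70 GB, so 5 USB sticks suffice.

Yes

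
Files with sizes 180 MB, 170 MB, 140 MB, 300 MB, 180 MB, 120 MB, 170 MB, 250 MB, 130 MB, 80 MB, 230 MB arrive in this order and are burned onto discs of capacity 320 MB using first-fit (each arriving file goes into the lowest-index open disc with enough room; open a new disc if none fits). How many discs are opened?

7

  180 → disc 1 (new)  [load 180/320]
  170 → disc 2 (new)  [load 170/320]
  140 → disc 1  [load 320/320]
  300 → disc 3 (new)  [load 300/320]
  180 → disc 4 (new)  [load 180/320]
  120 → disc 2  [load 290/320]
  170 → disc 5 (new)  [load 170/320]
  250 → disc 6 (new)  [load 250/320]
  130 → disc 4  [load 310/320]
  80 → disc 5  [load 250/320]
  230 → disc 7 (new)  [load 230/320]
7 discs opened.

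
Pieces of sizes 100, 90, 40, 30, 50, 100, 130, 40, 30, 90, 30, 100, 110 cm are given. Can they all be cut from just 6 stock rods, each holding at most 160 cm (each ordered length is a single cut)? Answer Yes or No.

Total = 940 cm; ⌈940/160⌉ = 6.
7 pieces each exceed half the capacity and cannot share a stock rod, forcing at least 7 stock rods.
At least 7 stock rods are required, but only 6 are allowed.

No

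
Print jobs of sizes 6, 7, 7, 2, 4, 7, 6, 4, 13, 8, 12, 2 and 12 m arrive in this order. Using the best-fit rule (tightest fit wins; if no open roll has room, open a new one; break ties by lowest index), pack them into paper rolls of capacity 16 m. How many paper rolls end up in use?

  6 → roll 1 (new)  [load 6/16]
  7 → roll 1  [load 13/16]
  7 → roll 2 (new)  [load 7/16]
  2 → roll 1  [load 15/16]
  4 → roll 2  [load 11/16]
  7 → roll 3 (new)  [load 7/16]
  6 → roll 3  [load 13/16]
  4 → roll 2  [load 15/16]
  13 → roll 4 (new)  [load 13/16]
  8 → roll 5 (new)  [load 8/16]
  12 → roll 6 (new)  [load 12/16]
  2 → roll 3  [load 15/16]
  12 → roll 7 (new)  [load 12/16]
7 paper rolls opened.

7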